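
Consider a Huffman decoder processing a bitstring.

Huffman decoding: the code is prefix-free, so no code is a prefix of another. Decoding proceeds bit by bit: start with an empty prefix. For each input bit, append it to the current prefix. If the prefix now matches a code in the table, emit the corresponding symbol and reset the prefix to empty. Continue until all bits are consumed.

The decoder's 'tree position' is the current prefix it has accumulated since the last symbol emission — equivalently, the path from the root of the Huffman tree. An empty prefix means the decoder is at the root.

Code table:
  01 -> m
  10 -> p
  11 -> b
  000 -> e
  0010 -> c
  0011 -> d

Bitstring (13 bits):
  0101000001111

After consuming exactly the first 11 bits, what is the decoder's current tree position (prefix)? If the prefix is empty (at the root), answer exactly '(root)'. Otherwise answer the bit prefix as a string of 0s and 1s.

Answer: (root)

Derivation:
Bit 0: prefix='0' (no match yet)
Bit 1: prefix='01' -> emit 'm', reset
Bit 2: prefix='0' (no match yet)
Bit 3: prefix='01' -> emit 'm', reset
Bit 4: prefix='0' (no match yet)
Bit 5: prefix='00' (no match yet)
Bit 6: prefix='000' -> emit 'e', reset
Bit 7: prefix='0' (no match yet)
Bit 8: prefix='00' (no match yet)
Bit 9: prefix='001' (no match yet)
Bit 10: prefix='0011' -> emit 'd', reset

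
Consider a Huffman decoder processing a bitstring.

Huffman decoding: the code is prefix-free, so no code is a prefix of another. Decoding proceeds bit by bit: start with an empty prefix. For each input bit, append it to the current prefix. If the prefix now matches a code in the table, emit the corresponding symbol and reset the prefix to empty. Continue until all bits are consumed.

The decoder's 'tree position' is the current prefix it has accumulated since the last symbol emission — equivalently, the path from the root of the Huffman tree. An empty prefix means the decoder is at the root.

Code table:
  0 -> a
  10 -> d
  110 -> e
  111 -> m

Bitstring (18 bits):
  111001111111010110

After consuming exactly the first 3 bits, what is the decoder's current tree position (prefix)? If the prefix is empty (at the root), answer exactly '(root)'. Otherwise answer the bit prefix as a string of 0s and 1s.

Bit 0: prefix='1' (no match yet)
Bit 1: prefix='11' (no match yet)
Bit 2: prefix='111' -> emit 'm', reset

Answer: (root)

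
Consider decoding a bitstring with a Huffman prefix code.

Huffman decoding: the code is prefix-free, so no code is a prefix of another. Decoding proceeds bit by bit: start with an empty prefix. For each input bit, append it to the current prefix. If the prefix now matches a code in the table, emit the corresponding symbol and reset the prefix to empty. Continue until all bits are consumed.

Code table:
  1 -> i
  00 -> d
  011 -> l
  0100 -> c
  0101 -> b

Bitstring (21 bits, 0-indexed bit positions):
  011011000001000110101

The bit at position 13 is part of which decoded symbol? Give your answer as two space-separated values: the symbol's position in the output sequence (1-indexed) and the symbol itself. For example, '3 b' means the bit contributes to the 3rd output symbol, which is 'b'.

Answer: 5 c

Derivation:
Bit 0: prefix='0' (no match yet)
Bit 1: prefix='01' (no match yet)
Bit 2: prefix='011' -> emit 'l', reset
Bit 3: prefix='0' (no match yet)
Bit 4: prefix='01' (no match yet)
Bit 5: prefix='011' -> emit 'l', reset
Bit 6: prefix='0' (no match yet)
Bit 7: prefix='00' -> emit 'd', reset
Bit 8: prefix='0' (no match yet)
Bit 9: prefix='00' -> emit 'd', reset
Bit 10: prefix='0' (no match yet)
Bit 11: prefix='01' (no match yet)
Bit 12: prefix='010' (no match yet)
Bit 13: prefix='0100' -> emit 'c', reset
Bit 14: prefix='0' (no match yet)
Bit 15: prefix='01' (no match yet)
Bit 16: prefix='011' -> emit 'l', reset
Bit 17: prefix='0' (no match yet)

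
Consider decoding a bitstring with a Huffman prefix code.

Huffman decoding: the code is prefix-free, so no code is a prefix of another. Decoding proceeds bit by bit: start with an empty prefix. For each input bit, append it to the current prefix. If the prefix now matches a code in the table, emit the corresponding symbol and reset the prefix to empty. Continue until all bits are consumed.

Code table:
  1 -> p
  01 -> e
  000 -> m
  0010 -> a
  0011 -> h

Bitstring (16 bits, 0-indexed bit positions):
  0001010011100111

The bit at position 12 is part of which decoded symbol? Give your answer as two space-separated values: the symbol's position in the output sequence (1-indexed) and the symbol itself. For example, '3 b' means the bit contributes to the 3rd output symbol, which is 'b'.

Answer: 6 h

Derivation:
Bit 0: prefix='0' (no match yet)
Bit 1: prefix='00' (no match yet)
Bit 2: prefix='000' -> emit 'm', reset
Bit 3: prefix='1' -> emit 'p', reset
Bit 4: prefix='0' (no match yet)
Bit 5: prefix='01' -> emit 'e', reset
Bit 6: prefix='0' (no match yet)
Bit 7: prefix='00' (no match yet)
Bit 8: prefix='001' (no match yet)
Bit 9: prefix='0011' -> emit 'h', reset
Bit 10: prefix='1' -> emit 'p', reset
Bit 11: prefix='0' (no match yet)
Bit 12: prefix='00' (no match yet)
Bit 13: prefix='001' (no match yet)
Bit 14: prefix='0011' -> emit 'h', reset
Bit 15: prefix='1' -> emit 'p', reset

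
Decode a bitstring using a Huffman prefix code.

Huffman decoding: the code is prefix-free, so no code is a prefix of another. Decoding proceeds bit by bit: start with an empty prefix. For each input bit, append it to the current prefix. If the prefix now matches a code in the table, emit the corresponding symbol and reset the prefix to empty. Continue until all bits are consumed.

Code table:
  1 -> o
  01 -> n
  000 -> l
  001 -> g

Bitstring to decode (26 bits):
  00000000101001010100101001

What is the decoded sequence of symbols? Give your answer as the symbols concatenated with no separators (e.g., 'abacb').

Bit 0: prefix='0' (no match yet)
Bit 1: prefix='00' (no match yet)
Bit 2: prefix='000' -> emit 'l', reset
Bit 3: prefix='0' (no match yet)
Bit 4: prefix='00' (no match yet)
Bit 5: prefix='000' -> emit 'l', reset
Bit 6: prefix='0' (no match yet)
Bit 7: prefix='00' (no match yet)
Bit 8: prefix='001' -> emit 'g', reset
Bit 9: prefix='0' (no match yet)
Bit 10: prefix='01' -> emit 'n', reset
Bit 11: prefix='0' (no match yet)
Bit 12: prefix='00' (no match yet)
Bit 13: prefix='001' -> emit 'g', reset
Bit 14: prefix='0' (no match yet)
Bit 15: prefix='01' -> emit 'n', reset
Bit 16: prefix='0' (no match yet)
Bit 17: prefix='01' -> emit 'n', reset
Bit 18: prefix='0' (no match yet)
Bit 19: prefix='00' (no match yet)
Bit 20: prefix='001' -> emit 'g', reset
Bit 21: prefix='0' (no match yet)
Bit 22: prefix='01' -> emit 'n', reset
Bit 23: prefix='0' (no match yet)
Bit 24: prefix='00' (no match yet)
Bit 25: prefix='001' -> emit 'g', reset

Answer: llgngnngng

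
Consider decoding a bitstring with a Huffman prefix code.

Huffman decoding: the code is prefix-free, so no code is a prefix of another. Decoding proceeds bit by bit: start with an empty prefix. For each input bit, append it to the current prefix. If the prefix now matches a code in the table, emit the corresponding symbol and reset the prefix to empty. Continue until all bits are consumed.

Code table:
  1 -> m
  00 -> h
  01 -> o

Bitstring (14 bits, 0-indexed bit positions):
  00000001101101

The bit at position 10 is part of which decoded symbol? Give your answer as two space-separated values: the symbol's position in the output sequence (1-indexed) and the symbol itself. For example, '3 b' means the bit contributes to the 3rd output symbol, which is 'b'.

Answer: 6 o

Derivation:
Bit 0: prefix='0' (no match yet)
Bit 1: prefix='00' -> emit 'h', reset
Bit 2: prefix='0' (no match yet)
Bit 3: prefix='00' -> emit 'h', reset
Bit 4: prefix='0' (no match yet)
Bit 5: prefix='00' -> emit 'h', reset
Bit 6: prefix='0' (no match yet)
Bit 7: prefix='01' -> emit 'o', reset
Bit 8: prefix='1' -> emit 'm', reset
Bit 9: prefix='0' (no match yet)
Bit 10: prefix='01' -> emit 'o', reset
Bit 11: prefix='1' -> emit 'm', reset
Bit 12: prefix='0' (no match yet)
Bit 13: prefix='01' -> emit 'o', reset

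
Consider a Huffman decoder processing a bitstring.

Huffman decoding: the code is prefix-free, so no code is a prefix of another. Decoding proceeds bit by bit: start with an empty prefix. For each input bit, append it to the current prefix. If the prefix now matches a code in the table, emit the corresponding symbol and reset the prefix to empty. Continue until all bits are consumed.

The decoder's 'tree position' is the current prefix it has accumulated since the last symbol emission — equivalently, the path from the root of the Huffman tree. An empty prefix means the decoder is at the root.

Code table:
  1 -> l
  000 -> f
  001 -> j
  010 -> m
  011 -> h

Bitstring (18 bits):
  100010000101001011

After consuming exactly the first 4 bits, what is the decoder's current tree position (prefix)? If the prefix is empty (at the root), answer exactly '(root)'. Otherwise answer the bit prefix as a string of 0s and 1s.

Answer: (root)

Derivation:
Bit 0: prefix='1' -> emit 'l', reset
Bit 1: prefix='0' (no match yet)
Bit 2: prefix='00' (no match yet)
Bit 3: prefix='000' -> emit 'f', reset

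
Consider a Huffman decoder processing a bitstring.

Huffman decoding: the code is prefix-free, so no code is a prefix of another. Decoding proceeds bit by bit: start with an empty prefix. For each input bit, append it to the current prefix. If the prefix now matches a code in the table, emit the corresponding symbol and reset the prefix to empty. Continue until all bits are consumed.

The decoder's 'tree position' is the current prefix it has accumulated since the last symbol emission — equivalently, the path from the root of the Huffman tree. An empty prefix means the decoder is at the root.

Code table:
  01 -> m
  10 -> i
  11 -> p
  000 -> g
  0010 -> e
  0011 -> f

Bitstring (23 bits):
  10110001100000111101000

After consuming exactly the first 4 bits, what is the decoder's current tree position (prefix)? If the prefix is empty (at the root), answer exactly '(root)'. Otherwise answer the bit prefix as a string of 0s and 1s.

Answer: (root)

Derivation:
Bit 0: prefix='1' (no match yet)
Bit 1: prefix='10' -> emit 'i', reset
Bit 2: prefix='1' (no match yet)
Bit 3: prefix='11' -> emit 'p', reset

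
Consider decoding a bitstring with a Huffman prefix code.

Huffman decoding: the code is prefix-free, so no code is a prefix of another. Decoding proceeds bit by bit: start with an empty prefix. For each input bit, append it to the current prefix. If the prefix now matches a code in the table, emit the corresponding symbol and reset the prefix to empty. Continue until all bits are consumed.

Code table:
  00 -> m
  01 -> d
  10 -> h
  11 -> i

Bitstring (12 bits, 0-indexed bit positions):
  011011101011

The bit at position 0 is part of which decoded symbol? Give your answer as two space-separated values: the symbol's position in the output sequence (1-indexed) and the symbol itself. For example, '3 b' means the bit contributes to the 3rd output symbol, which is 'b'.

Bit 0: prefix='0' (no match yet)
Bit 1: prefix='01' -> emit 'd', reset
Bit 2: prefix='1' (no match yet)
Bit 3: prefix='10' -> emit 'h', reset
Bit 4: prefix='1' (no match yet)

Answer: 1 d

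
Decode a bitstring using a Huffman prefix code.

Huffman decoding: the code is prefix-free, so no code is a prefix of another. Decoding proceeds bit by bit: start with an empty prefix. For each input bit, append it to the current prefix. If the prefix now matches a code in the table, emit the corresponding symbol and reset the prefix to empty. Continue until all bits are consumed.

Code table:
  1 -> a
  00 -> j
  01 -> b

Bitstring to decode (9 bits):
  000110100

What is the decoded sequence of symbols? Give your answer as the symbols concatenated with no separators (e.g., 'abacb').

Answer: jbabj

Derivation:
Bit 0: prefix='0' (no match yet)
Bit 1: prefix='00' -> emit 'j', reset
Bit 2: prefix='0' (no match yet)
Bit 3: prefix='01' -> emit 'b', reset
Bit 4: prefix='1' -> emit 'a', reset
Bit 5: prefix='0' (no match yet)
Bit 6: prefix='01' -> emit 'b', reset
Bit 7: prefix='0' (no match yet)
Bit 8: prefix='00' -> emit 'j', reset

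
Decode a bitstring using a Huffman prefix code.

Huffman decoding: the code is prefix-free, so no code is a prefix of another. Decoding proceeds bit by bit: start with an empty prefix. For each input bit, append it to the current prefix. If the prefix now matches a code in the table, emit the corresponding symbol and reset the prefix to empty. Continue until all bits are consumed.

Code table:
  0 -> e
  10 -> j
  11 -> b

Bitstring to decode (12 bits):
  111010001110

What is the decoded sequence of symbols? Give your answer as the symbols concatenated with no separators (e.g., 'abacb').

Answer: bjjeebj

Derivation:
Bit 0: prefix='1' (no match yet)
Bit 1: prefix='11' -> emit 'b', reset
Bit 2: prefix='1' (no match yet)
Bit 3: prefix='10' -> emit 'j', reset
Bit 4: prefix='1' (no match yet)
Bit 5: prefix='10' -> emit 'j', reset
Bit 6: prefix='0' -> emit 'e', reset
Bit 7: prefix='0' -> emit 'e', reset
Bit 8: prefix='1' (no match yet)
Bit 9: prefix='11' -> emit 'b', reset
Bit 10: prefix='1' (no match yet)
Bit 11: prefix='10' -> emit 'j', reset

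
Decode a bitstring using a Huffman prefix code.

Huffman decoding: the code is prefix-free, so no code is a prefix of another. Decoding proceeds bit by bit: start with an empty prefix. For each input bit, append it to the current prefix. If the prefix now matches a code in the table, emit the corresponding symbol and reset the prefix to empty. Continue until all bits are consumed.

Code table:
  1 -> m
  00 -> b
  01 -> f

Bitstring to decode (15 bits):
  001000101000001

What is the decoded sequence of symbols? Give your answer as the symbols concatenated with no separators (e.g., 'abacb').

Bit 0: prefix='0' (no match yet)
Bit 1: prefix='00' -> emit 'b', reset
Bit 2: prefix='1' -> emit 'm', reset
Bit 3: prefix='0' (no match yet)
Bit 4: prefix='00' -> emit 'b', reset
Bit 5: prefix='0' (no match yet)
Bit 6: prefix='01' -> emit 'f', reset
Bit 7: prefix='0' (no match yet)
Bit 8: prefix='01' -> emit 'f', reset
Bit 9: prefix='0' (no match yet)
Bit 10: prefix='00' -> emit 'b', reset
Bit 11: prefix='0' (no match yet)
Bit 12: prefix='00' -> emit 'b', reset
Bit 13: prefix='0' (no match yet)
Bit 14: prefix='01' -> emit 'f', reset

Answer: bmbffbbf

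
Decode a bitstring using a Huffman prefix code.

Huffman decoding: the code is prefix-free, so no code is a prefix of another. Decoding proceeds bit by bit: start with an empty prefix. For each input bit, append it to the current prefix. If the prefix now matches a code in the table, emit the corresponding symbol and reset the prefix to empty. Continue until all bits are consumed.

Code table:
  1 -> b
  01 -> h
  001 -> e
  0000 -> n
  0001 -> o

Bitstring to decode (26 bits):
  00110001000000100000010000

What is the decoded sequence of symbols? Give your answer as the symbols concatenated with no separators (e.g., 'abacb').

Bit 0: prefix='0' (no match yet)
Bit 1: prefix='00' (no match yet)
Bit 2: prefix='001' -> emit 'e', reset
Bit 3: prefix='1' -> emit 'b', reset
Bit 4: prefix='0' (no match yet)
Bit 5: prefix='00' (no match yet)
Bit 6: prefix='000' (no match yet)
Bit 7: prefix='0001' -> emit 'o', reset
Bit 8: prefix='0' (no match yet)
Bit 9: prefix='00' (no match yet)
Bit 10: prefix='000' (no match yet)
Bit 11: prefix='0000' -> emit 'n', reset
Bit 12: prefix='0' (no match yet)
Bit 13: prefix='00' (no match yet)
Bit 14: prefix='001' -> emit 'e', reset
Bit 15: prefix='0' (no match yet)
Bit 16: prefix='00' (no match yet)
Bit 17: prefix='000' (no match yet)
Bit 18: prefix='0000' -> emit 'n', reset
Bit 19: prefix='0' (no match yet)
Bit 20: prefix='00' (no match yet)
Bit 21: prefix='001' -> emit 'e', reset
Bit 22: prefix='0' (no match yet)
Bit 23: prefix='00' (no match yet)
Bit 24: prefix='000' (no match yet)
Bit 25: prefix='0000' -> emit 'n', reset

Answer: ebonenen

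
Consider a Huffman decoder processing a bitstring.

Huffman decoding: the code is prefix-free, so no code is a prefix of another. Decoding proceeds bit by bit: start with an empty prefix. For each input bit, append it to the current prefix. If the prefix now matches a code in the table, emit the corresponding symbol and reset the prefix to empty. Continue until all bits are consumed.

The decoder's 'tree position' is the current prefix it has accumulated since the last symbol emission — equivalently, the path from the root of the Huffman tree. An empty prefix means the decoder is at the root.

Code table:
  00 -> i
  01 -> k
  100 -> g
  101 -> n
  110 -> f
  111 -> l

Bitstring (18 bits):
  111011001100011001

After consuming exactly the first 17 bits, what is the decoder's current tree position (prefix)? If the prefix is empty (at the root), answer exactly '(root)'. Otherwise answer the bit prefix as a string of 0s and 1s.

Answer: 0

Derivation:
Bit 0: prefix='1' (no match yet)
Bit 1: prefix='11' (no match yet)
Bit 2: prefix='111' -> emit 'l', reset
Bit 3: prefix='0' (no match yet)
Bit 4: prefix='01' -> emit 'k', reset
Bit 5: prefix='1' (no match yet)
Bit 6: prefix='10' (no match yet)
Bit 7: prefix='100' -> emit 'g', reset
Bit 8: prefix='1' (no match yet)
Bit 9: prefix='11' (no match yet)
Bit 10: prefix='110' -> emit 'f', reset
Bit 11: prefix='0' (no match yet)
Bit 12: prefix='00' -> emit 'i', reset
Bit 13: prefix='1' (no match yet)
Bit 14: prefix='11' (no match yet)
Bit 15: prefix='110' -> emit 'f', reset
Bit 16: prefix='0' (no match yet)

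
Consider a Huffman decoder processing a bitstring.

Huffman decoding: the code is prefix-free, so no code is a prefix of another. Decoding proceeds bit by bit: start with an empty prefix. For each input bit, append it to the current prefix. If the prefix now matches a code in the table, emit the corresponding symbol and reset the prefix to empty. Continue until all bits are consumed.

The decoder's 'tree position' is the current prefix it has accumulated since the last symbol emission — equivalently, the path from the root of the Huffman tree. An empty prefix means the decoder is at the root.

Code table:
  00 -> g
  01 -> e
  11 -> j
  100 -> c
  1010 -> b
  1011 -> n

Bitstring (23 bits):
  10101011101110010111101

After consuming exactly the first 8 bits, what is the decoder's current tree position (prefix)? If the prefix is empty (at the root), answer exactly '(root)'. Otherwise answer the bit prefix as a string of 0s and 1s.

Bit 0: prefix='1' (no match yet)
Bit 1: prefix='10' (no match yet)
Bit 2: prefix='101' (no match yet)
Bit 3: prefix='1010' -> emit 'b', reset
Bit 4: prefix='1' (no match yet)
Bit 5: prefix='10' (no match yet)
Bit 6: prefix='101' (no match yet)
Bit 7: prefix='1011' -> emit 'n', reset

Answer: (root)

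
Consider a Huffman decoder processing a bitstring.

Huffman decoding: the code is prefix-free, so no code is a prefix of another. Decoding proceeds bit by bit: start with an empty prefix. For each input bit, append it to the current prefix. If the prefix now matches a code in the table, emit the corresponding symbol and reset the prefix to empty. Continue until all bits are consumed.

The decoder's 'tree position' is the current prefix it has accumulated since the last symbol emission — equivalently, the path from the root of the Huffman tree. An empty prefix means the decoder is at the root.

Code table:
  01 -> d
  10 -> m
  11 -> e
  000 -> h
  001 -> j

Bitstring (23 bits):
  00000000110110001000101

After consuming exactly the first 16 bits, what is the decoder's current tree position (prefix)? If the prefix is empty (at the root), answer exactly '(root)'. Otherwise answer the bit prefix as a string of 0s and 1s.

Answer: (root)

Derivation:
Bit 0: prefix='0' (no match yet)
Bit 1: prefix='00' (no match yet)
Bit 2: prefix='000' -> emit 'h', reset
Bit 3: prefix='0' (no match yet)
Bit 4: prefix='00' (no match yet)
Bit 5: prefix='000' -> emit 'h', reset
Bit 6: prefix='0' (no match yet)
Bit 7: prefix='00' (no match yet)
Bit 8: prefix='001' -> emit 'j', reset
Bit 9: prefix='1' (no match yet)
Bit 10: prefix='10' -> emit 'm', reset
Bit 11: prefix='1' (no match yet)
Bit 12: prefix='11' -> emit 'e', reset
Bit 13: prefix='0' (no match yet)
Bit 14: prefix='00' (no match yet)
Bit 15: prefix='000' -> emit 'h', reset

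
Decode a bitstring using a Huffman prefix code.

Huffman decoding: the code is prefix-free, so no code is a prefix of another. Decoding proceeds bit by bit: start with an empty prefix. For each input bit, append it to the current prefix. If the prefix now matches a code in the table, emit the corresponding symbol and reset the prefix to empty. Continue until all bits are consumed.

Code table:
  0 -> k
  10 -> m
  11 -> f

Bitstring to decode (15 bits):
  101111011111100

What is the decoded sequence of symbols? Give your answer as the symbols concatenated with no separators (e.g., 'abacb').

Answer: mffkfffkk

Derivation:
Bit 0: prefix='1' (no match yet)
Bit 1: prefix='10' -> emit 'm', reset
Bit 2: prefix='1' (no match yet)
Bit 3: prefix='11' -> emit 'f', reset
Bit 4: prefix='1' (no match yet)
Bit 5: prefix='11' -> emit 'f', reset
Bit 6: prefix='0' -> emit 'k', reset
Bit 7: prefix='1' (no match yet)
Bit 8: prefix='11' -> emit 'f', reset
Bit 9: prefix='1' (no match yet)
Bit 10: prefix='11' -> emit 'f', reset
Bit 11: prefix='1' (no match yet)
Bit 12: prefix='11' -> emit 'f', reset
Bit 13: prefix='0' -> emit 'k', reset
Bit 14: prefix='0' -> emit 'k', reset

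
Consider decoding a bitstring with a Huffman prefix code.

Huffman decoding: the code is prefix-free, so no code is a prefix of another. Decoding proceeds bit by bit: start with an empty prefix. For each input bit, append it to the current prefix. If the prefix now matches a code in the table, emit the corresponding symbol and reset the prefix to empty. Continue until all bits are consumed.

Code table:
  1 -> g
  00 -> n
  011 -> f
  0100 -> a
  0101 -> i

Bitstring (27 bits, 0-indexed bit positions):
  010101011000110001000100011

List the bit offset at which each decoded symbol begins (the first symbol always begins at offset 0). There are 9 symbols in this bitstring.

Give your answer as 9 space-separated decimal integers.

Bit 0: prefix='0' (no match yet)
Bit 1: prefix='01' (no match yet)
Bit 2: prefix='010' (no match yet)
Bit 3: prefix='0101' -> emit 'i', reset
Bit 4: prefix='0' (no match yet)
Bit 5: prefix='01' (no match yet)
Bit 6: prefix='010' (no match yet)
Bit 7: prefix='0101' -> emit 'i', reset
Bit 8: prefix='1' -> emit 'g', reset
Bit 9: prefix='0' (no match yet)
Bit 10: prefix='00' -> emit 'n', reset
Bit 11: prefix='0' (no match yet)
Bit 12: prefix='01' (no match yet)
Bit 13: prefix='011' -> emit 'f', reset
Bit 14: prefix='0' (no match yet)
Bit 15: prefix='00' -> emit 'n', reset
Bit 16: prefix='0' (no match yet)
Bit 17: prefix='01' (no match yet)
Bit 18: prefix='010' (no match yet)
Bit 19: prefix='0100' -> emit 'a', reset
Bit 20: prefix='0' (no match yet)
Bit 21: prefix='01' (no match yet)
Bit 22: prefix='010' (no match yet)
Bit 23: prefix='0100' -> emit 'a', reset
Bit 24: prefix='0' (no match yet)
Bit 25: prefix='01' (no match yet)
Bit 26: prefix='011' -> emit 'f', reset

Answer: 0 4 8 9 11 14 16 20 24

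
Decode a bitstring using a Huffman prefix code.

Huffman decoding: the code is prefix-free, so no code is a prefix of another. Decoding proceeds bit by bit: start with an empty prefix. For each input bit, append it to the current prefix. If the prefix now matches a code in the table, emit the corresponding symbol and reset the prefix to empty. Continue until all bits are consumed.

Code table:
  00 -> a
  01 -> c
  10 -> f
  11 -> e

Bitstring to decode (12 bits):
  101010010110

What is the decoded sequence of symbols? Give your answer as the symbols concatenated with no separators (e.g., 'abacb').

Bit 0: prefix='1' (no match yet)
Bit 1: prefix='10' -> emit 'f', reset
Bit 2: prefix='1' (no match yet)
Bit 3: prefix='10' -> emit 'f', reset
Bit 4: prefix='1' (no match yet)
Bit 5: prefix='10' -> emit 'f', reset
Bit 6: prefix='0' (no match yet)
Bit 7: prefix='01' -> emit 'c', reset
Bit 8: prefix='0' (no match yet)
Bit 9: prefix='01' -> emit 'c', reset
Bit 10: prefix='1' (no match yet)
Bit 11: prefix='10' -> emit 'f', reset

Answer: fffccf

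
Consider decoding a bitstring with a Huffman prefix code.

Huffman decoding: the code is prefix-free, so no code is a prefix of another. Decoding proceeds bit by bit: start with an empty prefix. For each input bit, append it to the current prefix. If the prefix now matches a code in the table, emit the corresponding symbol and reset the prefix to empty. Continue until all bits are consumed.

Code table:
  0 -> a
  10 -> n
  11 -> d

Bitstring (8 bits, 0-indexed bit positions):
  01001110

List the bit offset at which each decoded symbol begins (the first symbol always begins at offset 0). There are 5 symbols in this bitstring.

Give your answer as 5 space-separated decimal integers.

Answer: 0 1 3 4 6

Derivation:
Bit 0: prefix='0' -> emit 'a', reset
Bit 1: prefix='1' (no match yet)
Bit 2: prefix='10' -> emit 'n', reset
Bit 3: prefix='0' -> emit 'a', reset
Bit 4: prefix='1' (no match yet)
Bit 5: prefix='11' -> emit 'd', reset
Bit 6: prefix='1' (no match yet)
Bit 7: prefix='10' -> emit 'n', reset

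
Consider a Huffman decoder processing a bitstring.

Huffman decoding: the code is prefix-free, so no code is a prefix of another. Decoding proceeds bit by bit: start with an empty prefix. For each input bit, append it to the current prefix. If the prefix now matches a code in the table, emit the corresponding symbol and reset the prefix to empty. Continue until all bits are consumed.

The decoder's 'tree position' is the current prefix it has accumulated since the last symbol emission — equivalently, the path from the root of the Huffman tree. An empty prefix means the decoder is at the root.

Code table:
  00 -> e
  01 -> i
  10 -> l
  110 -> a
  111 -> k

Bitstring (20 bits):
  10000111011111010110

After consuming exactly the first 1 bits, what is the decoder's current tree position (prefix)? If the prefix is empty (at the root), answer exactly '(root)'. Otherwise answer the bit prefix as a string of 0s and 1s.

Bit 0: prefix='1' (no match yet)

Answer: 1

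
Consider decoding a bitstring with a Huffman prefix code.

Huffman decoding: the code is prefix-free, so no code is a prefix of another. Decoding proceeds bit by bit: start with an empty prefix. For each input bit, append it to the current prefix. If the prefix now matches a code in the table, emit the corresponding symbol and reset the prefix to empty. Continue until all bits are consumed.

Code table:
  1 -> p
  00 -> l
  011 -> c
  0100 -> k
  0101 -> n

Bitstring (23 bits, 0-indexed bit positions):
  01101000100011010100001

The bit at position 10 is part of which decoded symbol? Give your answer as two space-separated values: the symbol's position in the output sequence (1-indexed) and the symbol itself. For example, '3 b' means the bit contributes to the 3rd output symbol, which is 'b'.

Answer: 3 k

Derivation:
Bit 0: prefix='0' (no match yet)
Bit 1: prefix='01' (no match yet)
Bit 2: prefix='011' -> emit 'c', reset
Bit 3: prefix='0' (no match yet)
Bit 4: prefix='01' (no match yet)
Bit 5: prefix='010' (no match yet)
Bit 6: prefix='0100' -> emit 'k', reset
Bit 7: prefix='0' (no match yet)
Bit 8: prefix='01' (no match yet)
Bit 9: prefix='010' (no match yet)
Bit 10: prefix='0100' -> emit 'k', reset
Bit 11: prefix='0' (no match yet)
Bit 12: prefix='01' (no match yet)
Bit 13: prefix='011' -> emit 'c', reset
Bit 14: prefix='0' (no match yet)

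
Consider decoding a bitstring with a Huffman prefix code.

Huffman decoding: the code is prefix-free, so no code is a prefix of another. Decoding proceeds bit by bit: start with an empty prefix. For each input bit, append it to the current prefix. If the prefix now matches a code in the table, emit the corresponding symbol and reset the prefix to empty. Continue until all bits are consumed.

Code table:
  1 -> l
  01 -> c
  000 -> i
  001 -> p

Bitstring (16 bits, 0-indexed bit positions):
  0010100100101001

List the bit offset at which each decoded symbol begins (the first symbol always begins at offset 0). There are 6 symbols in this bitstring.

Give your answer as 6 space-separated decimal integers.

Bit 0: prefix='0' (no match yet)
Bit 1: prefix='00' (no match yet)
Bit 2: prefix='001' -> emit 'p', reset
Bit 3: prefix='0' (no match yet)
Bit 4: prefix='01' -> emit 'c', reset
Bit 5: prefix='0' (no match yet)
Bit 6: prefix='00' (no match yet)
Bit 7: prefix='001' -> emit 'p', reset
Bit 8: prefix='0' (no match yet)
Bit 9: prefix='00' (no match yet)
Bit 10: prefix='001' -> emit 'p', reset
Bit 11: prefix='0' (no match yet)
Bit 12: prefix='01' -> emit 'c', reset
Bit 13: prefix='0' (no match yet)
Bit 14: prefix='00' (no match yet)
Bit 15: prefix='001' -> emit 'p', reset

Answer: 0 3 5 8 11 13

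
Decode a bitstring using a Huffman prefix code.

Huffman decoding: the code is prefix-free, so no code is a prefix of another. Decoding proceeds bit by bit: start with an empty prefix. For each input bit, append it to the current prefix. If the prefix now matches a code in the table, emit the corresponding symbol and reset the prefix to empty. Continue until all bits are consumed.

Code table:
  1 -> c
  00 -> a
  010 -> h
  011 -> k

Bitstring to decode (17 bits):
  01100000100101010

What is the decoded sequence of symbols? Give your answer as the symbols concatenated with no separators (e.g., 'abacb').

Answer: kaahhch

Derivation:
Bit 0: prefix='0' (no match yet)
Bit 1: prefix='01' (no match yet)
Bit 2: prefix='011' -> emit 'k', reset
Bit 3: prefix='0' (no match yet)
Bit 4: prefix='00' -> emit 'a', reset
Bit 5: prefix='0' (no match yet)
Bit 6: prefix='00' -> emit 'a', reset
Bit 7: prefix='0' (no match yet)
Bit 8: prefix='01' (no match yet)
Bit 9: prefix='010' -> emit 'h', reset
Bit 10: prefix='0' (no match yet)
Bit 11: prefix='01' (no match yet)
Bit 12: prefix='010' -> emit 'h', reset
Bit 13: prefix='1' -> emit 'c', reset
Bit 14: prefix='0' (no match yet)
Bit 15: prefix='01' (no match yet)
Bit 16: prefix='010' -> emit 'h', reset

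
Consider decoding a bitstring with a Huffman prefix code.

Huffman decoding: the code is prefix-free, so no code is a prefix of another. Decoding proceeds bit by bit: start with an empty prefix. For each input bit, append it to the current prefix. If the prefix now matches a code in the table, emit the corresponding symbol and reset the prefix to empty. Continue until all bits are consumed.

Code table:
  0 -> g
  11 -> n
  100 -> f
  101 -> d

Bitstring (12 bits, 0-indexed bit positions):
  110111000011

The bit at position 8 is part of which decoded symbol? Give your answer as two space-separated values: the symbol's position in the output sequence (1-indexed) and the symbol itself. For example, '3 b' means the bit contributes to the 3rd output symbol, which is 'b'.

Bit 0: prefix='1' (no match yet)
Bit 1: prefix='11' -> emit 'n', reset
Bit 2: prefix='0' -> emit 'g', reset
Bit 3: prefix='1' (no match yet)
Bit 4: prefix='11' -> emit 'n', reset
Bit 5: prefix='1' (no match yet)
Bit 6: prefix='10' (no match yet)
Bit 7: prefix='100' -> emit 'f', reset
Bit 8: prefix='0' -> emit 'g', reset
Bit 9: prefix='0' -> emit 'g', reset
Bit 10: prefix='1' (no match yet)
Bit 11: prefix='11' -> emit 'n', reset

Answer: 5 g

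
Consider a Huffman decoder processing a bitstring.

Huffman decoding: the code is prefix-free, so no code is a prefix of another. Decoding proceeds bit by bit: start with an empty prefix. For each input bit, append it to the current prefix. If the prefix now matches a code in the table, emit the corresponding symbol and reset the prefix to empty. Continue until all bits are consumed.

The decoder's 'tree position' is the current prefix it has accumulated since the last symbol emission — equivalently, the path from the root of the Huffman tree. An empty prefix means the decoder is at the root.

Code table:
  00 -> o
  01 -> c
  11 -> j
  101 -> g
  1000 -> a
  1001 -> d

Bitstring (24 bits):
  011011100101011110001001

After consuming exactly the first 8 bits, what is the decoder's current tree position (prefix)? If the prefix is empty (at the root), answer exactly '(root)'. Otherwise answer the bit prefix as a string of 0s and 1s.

Answer: 0

Derivation:
Bit 0: prefix='0' (no match yet)
Bit 1: prefix='01' -> emit 'c', reset
Bit 2: prefix='1' (no match yet)
Bit 3: prefix='10' (no match yet)
Bit 4: prefix='101' -> emit 'g', reset
Bit 5: prefix='1' (no match yet)
Bit 6: prefix='11' -> emit 'j', reset
Bit 7: prefix='0' (no match yet)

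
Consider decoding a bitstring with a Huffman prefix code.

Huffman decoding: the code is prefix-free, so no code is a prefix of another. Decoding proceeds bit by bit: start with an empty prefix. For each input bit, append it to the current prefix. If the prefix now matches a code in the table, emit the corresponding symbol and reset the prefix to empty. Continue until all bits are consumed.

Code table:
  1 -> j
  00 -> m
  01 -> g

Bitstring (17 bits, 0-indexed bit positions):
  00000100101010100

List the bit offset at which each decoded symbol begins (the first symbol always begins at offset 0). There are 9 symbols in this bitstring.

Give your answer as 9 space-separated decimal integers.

Bit 0: prefix='0' (no match yet)
Bit 1: prefix='00' -> emit 'm', reset
Bit 2: prefix='0' (no match yet)
Bit 3: prefix='00' -> emit 'm', reset
Bit 4: prefix='0' (no match yet)
Bit 5: prefix='01' -> emit 'g', reset
Bit 6: prefix='0' (no match yet)
Bit 7: prefix='00' -> emit 'm', reset
Bit 8: prefix='1' -> emit 'j', reset
Bit 9: prefix='0' (no match yet)
Bit 10: prefix='01' -> emit 'g', reset
Bit 11: prefix='0' (no match yet)
Bit 12: prefix='01' -> emit 'g', reset
Bit 13: prefix='0' (no match yet)
Bit 14: prefix='01' -> emit 'g', reset
Bit 15: prefix='0' (no match yet)
Bit 16: prefix='00' -> emit 'm', reset

Answer: 0 2 4 6 8 9 11 13 15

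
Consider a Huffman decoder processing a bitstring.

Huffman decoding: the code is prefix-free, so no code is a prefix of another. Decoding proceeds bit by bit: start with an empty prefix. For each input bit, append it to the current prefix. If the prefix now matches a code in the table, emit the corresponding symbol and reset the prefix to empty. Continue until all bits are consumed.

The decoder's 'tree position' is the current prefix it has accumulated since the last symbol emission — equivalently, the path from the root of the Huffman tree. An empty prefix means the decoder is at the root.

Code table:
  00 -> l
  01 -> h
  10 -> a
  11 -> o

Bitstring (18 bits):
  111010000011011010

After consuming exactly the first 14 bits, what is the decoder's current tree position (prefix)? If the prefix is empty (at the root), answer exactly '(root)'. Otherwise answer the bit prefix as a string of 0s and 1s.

Answer: (root)

Derivation:
Bit 0: prefix='1' (no match yet)
Bit 1: prefix='11' -> emit 'o', reset
Bit 2: prefix='1' (no match yet)
Bit 3: prefix='10' -> emit 'a', reset
Bit 4: prefix='1' (no match yet)
Bit 5: prefix='10' -> emit 'a', reset
Bit 6: prefix='0' (no match yet)
Bit 7: prefix='00' -> emit 'l', reset
Bit 8: prefix='0' (no match yet)
Bit 9: prefix='00' -> emit 'l', reset
Bit 10: prefix='1' (no match yet)
Bit 11: prefix='11' -> emit 'o', reset
Bit 12: prefix='0' (no match yet)
Bit 13: prefix='01' -> emit 'h', reset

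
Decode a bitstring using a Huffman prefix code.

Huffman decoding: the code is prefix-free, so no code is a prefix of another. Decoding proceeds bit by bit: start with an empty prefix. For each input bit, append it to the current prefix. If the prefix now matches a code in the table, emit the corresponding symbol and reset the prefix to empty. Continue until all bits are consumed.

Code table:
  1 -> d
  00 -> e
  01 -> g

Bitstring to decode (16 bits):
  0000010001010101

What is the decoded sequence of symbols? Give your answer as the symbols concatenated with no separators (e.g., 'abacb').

Answer: eegegggg

Derivation:
Bit 0: prefix='0' (no match yet)
Bit 1: prefix='00' -> emit 'e', reset
Bit 2: prefix='0' (no match yet)
Bit 3: prefix='00' -> emit 'e', reset
Bit 4: prefix='0' (no match yet)
Bit 5: prefix='01' -> emit 'g', reset
Bit 6: prefix='0' (no match yet)
Bit 7: prefix='00' -> emit 'e', reset
Bit 8: prefix='0' (no match yet)
Bit 9: prefix='01' -> emit 'g', reset
Bit 10: prefix='0' (no match yet)
Bit 11: prefix='01' -> emit 'g', reset
Bit 12: prefix='0' (no match yet)
Bit 13: prefix='01' -> emit 'g', reset
Bit 14: prefix='0' (no match yet)
Bit 15: prefix='01' -> emit 'g', reset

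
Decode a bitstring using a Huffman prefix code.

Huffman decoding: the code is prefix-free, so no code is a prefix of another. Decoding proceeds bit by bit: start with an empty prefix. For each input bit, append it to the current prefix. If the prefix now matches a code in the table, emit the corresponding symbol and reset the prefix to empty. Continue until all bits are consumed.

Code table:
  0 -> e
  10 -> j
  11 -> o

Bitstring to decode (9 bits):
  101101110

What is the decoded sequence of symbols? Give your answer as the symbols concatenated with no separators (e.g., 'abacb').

Answer: joeoj

Derivation:
Bit 0: prefix='1' (no match yet)
Bit 1: prefix='10' -> emit 'j', reset
Bit 2: prefix='1' (no match yet)
Bit 3: prefix='11' -> emit 'o', reset
Bit 4: prefix='0' -> emit 'e', reset
Bit 5: prefix='1' (no match yet)
Bit 6: prefix='11' -> emit 'o', reset
Bit 7: prefix='1' (no match yet)
Bit 8: prefix='10' -> emit 'j', reset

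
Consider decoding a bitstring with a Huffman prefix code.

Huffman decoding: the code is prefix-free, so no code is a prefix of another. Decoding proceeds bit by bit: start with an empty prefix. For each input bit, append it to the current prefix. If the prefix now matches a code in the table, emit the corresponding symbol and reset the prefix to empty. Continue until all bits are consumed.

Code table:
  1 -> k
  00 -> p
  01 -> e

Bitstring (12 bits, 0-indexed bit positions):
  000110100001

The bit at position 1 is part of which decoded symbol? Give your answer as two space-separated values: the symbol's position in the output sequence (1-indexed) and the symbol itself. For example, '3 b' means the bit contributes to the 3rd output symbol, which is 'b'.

Answer: 1 p

Derivation:
Bit 0: prefix='0' (no match yet)
Bit 1: prefix='00' -> emit 'p', reset
Bit 2: prefix='0' (no match yet)
Bit 3: prefix='01' -> emit 'e', reset
Bit 4: prefix='1' -> emit 'k', reset
Bit 5: prefix='0' (no match yet)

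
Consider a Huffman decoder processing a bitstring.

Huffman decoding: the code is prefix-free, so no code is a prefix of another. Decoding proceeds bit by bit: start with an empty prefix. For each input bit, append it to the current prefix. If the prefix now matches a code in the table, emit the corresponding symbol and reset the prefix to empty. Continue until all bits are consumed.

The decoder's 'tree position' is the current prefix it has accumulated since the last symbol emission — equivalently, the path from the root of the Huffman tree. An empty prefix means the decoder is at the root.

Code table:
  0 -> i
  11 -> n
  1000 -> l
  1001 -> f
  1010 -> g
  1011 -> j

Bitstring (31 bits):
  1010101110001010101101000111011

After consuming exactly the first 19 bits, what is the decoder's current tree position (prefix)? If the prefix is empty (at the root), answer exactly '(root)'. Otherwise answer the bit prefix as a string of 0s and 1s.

Answer: 101

Derivation:
Bit 0: prefix='1' (no match yet)
Bit 1: prefix='10' (no match yet)
Bit 2: prefix='101' (no match yet)
Bit 3: prefix='1010' -> emit 'g', reset
Bit 4: prefix='1' (no match yet)
Bit 5: prefix='10' (no match yet)
Bit 6: prefix='101' (no match yet)
Bit 7: prefix='1011' -> emit 'j', reset
Bit 8: prefix='1' (no match yet)
Bit 9: prefix='10' (no match yet)
Bit 10: prefix='100' (no match yet)
Bit 11: prefix='1000' -> emit 'l', reset
Bit 12: prefix='1' (no match yet)
Bit 13: prefix='10' (no match yet)
Bit 14: prefix='101' (no match yet)
Bit 15: prefix='1010' -> emit 'g', reset
Bit 16: prefix='1' (no match yet)
Bit 17: prefix='10' (no match yet)
Bit 18: prefix='101' (no match yet)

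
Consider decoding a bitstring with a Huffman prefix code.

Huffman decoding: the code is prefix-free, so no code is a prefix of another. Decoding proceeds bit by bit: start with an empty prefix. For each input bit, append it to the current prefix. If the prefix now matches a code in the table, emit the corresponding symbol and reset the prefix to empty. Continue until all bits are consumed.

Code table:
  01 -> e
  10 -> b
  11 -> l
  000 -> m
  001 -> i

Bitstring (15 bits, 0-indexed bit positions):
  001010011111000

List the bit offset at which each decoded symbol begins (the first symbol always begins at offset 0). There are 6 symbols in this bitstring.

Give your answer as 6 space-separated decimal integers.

Answer: 0 3 5 8 10 12

Derivation:
Bit 0: prefix='0' (no match yet)
Bit 1: prefix='00' (no match yet)
Bit 2: prefix='001' -> emit 'i', reset
Bit 3: prefix='0' (no match yet)
Bit 4: prefix='01' -> emit 'e', reset
Bit 5: prefix='0' (no match yet)
Bit 6: prefix='00' (no match yet)
Bit 7: prefix='001' -> emit 'i', reset
Bit 8: prefix='1' (no match yet)
Bit 9: prefix='11' -> emit 'l', reset
Bit 10: prefix='1' (no match yet)
Bit 11: prefix='11' -> emit 'l', reset
Bit 12: prefix='0' (no match yet)
Bit 13: prefix='00' (no match yet)
Bit 14: prefix='000' -> emit 'm', reset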